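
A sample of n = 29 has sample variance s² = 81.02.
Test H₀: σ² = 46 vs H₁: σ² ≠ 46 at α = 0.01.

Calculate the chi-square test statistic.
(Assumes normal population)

Answer: χ² = 49.3165, fail to reject H₀

Derivation:
df = n - 1 = 28
χ² = (n-1)s²/σ₀² = 28×81.02/46 = 49.3165
Critical values: χ²_{0.995,28} = 12.461, χ²_{0.005,28} = 50.993
Rejection region: χ² < 12.461 or χ² > 50.993
Decision: fail to reject H₀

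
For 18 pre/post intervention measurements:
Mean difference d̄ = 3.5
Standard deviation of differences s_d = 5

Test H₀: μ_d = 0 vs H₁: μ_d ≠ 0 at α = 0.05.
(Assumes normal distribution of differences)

Answer: t = 2.9699, reject H₀

Derivation:
df = n - 1 = 17
SE = s_d/√n = 5/√18 = 1.1785
t = d̄/SE = 3.5/1.1785 = 2.9699
Critical value: t_{0.025,17} = ±2.110
p-value ≈ 0.0086
Decision: reject H₀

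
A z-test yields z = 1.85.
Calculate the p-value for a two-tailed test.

For z = 1.85:
p = 2×P(Z > |1.85|) = 2×(1 - Φ(1.85)) = 0.0643

Answer: p-value ≈ 0.0643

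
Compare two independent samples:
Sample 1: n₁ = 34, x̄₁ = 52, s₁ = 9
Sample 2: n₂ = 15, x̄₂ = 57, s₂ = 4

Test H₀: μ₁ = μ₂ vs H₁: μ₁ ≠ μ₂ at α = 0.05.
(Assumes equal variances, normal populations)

Answer: t = -2.0547, reject H₀

Derivation:
Pooled variance: s²_p = [33×9² + 14×4²]/(47) = 61.6383
s_p = 7.8510
SE = s_p×√(1/n₁ + 1/n₂) = 7.8510×√(1/34 + 1/15) = 2.4335
t = (x̄₁ - x̄₂)/SE = (52 - 57)/2.4335 = -2.0547
df = 47, t-critical = ±2.012
Decision: reject H₀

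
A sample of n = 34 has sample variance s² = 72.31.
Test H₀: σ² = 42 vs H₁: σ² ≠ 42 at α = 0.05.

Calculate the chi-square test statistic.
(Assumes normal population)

df = n - 1 = 33
χ² = (n-1)s²/σ₀² = 33×72.31/42 = 56.8150
Critical values: χ²_{0.975,33} = 19.047, χ²_{0.025,33} = 50.725
Rejection region: χ² < 19.047 or χ² > 50.725
Decision: reject H₀

Answer: χ² = 56.8150, reject H₀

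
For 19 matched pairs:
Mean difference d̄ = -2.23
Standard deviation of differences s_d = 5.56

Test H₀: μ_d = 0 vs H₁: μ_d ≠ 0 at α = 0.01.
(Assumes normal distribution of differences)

df = n - 1 = 18
SE = s_d/√n = 5.56/√19 = 1.2756
t = d̄/SE = -2.23/1.2756 = -1.7482
Critical value: t_{0.005,18} = ±2.878
p-value ≈ 0.0975
Decision: fail to reject H₀

Answer: t = -1.7482, fail to reject H₀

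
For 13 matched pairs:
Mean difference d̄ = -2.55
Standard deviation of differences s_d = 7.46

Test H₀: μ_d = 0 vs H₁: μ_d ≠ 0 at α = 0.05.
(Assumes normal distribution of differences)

df = n - 1 = 12
SE = s_d/√n = 7.46/√13 = 2.0690
t = d̄/SE = -2.55/2.0690 = -1.2325
Critical value: t_{0.025,12} = ±2.179
p-value ≈ 0.2414
Decision: fail to reject H₀

Answer: t = -1.2325, fail to reject H₀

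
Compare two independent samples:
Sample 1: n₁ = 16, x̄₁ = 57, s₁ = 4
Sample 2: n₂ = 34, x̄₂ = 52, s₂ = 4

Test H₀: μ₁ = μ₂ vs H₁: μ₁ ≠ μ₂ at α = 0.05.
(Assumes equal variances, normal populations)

Pooled variance: s²_p = [15×4² + 33×4²]/(48) = 16.0000
s_p = 4.0000
SE = s_p×√(1/n₁ + 1/n₂) = 4.0000×√(1/16 + 1/34) = 1.2127
t = (x̄₁ - x̄₂)/SE = (57 - 52)/1.2127 = 4.1230
df = 48, t-critical = ±2.011
Decision: reject H₀

Answer: t = 4.1230, reject H₀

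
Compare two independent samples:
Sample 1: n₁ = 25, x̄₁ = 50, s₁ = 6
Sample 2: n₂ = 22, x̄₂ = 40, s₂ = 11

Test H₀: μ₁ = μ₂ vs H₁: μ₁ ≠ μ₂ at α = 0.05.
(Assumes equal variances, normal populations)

Answer: t = 3.9325, reject H₀

Derivation:
Pooled variance: s²_p = [24×6² + 21×11²]/(45) = 75.6667
s_p = 8.6987
SE = s_p×√(1/n₁ + 1/n₂) = 8.6987×√(1/25 + 1/22) = 2.5429
t = (x̄₁ - x̄₂)/SE = (50 - 40)/2.5429 = 3.9325
df = 45, t-critical = ±2.014
Decision: reject H₀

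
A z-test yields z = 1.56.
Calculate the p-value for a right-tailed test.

Answer: p-value ≈ 0.0594

Derivation:
For z = 1.56:
p = P(Z > 1.56) = 1 - Φ(1.56) = 0.0594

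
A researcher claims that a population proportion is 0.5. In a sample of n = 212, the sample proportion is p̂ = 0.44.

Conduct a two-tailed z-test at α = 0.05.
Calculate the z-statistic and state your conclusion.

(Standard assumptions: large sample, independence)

Answer: z = -1.7472, fail to reject H₀

Derivation:
H₀: p = 0.5, H₁: p ≠ 0.5
Standard error: SE = √(p₀(1-p₀)/n) = √(0.5×0.5/212) = 0.034340
z-statistic: z = (p̂ - p₀)/SE = (0.44 - 0.5)/0.034340 = -1.7472
Critical value: z_0.025 = ±1.960
p-value = 0.0806
Decision: fail to reject H₀ at α = 0.05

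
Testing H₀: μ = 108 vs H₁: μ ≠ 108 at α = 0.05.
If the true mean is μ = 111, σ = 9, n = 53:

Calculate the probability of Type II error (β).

Answer: β ≈ 0.3203

Derivation:
SE = σ/√n = 9/√53 = 1.2362
Critical values: μ₀ ± z_0.025×SE = 108 ± 1.960×1.2362
Acceptance region: (105.5770, 110.4230)
Under H₁ (μ = 111): z_high = (110.4230 - 111)/1.2362 = -0.4668, z_low = (105.5770 - 111)/1.2362 = -4.3868
β = P(not reject | H₁) = Φ(-0.4668) - Φ(-4.3868) ≈ 0.3203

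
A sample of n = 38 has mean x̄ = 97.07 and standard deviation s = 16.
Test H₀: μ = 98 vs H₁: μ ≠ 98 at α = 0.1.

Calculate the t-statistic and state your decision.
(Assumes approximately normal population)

Answer: t = -0.3583, fail to reject H₀

Derivation:
df = n - 1 = 37
SE = s/√n = 16/√38 = 2.5955
t = (x̄ - μ₀)/SE = (97.07 - 98)/2.5955 = -0.3583
Critical value: t_{0.05,37} = ±1.687
p-value ≈ 0.7222
Decision: fail to reject H₀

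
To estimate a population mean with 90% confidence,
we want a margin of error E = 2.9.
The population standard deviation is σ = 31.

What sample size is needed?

Answer: n = 310

Derivation:
z_0.05 = 1.645
n = (z×σ/E)² = (1.645×31/2.9)²
n = 309.2140
Round up: n = 310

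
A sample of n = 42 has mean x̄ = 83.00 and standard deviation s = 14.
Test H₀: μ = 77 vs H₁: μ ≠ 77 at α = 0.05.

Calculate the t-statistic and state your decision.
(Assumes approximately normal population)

Answer: t = 2.7775, reject H₀

Derivation:
df = n - 1 = 41
SE = s/√n = 14/√42 = 2.1602
t = (x̄ - μ₀)/SE = (83.00 - 77)/2.1602 = 2.7775
Critical value: t_{0.025,41} = ±2.020
p-value ≈ 0.0082
Decision: reject H₀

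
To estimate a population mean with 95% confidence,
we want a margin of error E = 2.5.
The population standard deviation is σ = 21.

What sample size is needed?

Answer: n = 272

Derivation:
z_0.025 = 1.960
n = (z×σ/E)² = (1.960×21/2.5)²
n = 271.0633
Round up: n = 272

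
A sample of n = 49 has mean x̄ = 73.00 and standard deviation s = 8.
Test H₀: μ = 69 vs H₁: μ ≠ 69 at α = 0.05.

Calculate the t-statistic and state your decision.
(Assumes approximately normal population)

Answer: t = 3.4999, reject H₀

Derivation:
df = n - 1 = 48
SE = s/√n = 8/√49 = 1.1429
t = (x̄ - μ₀)/SE = (73.00 - 69)/1.1429 = 3.4999
Critical value: t_{0.025,48} = ±2.011
p-value ≈ 0.0010
Decision: reject H₀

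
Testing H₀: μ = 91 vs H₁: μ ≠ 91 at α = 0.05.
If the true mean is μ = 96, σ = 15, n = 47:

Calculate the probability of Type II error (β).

SE = σ/√n = 15/√47 = 2.1880
Critical values: μ₀ ± z_0.025×SE = 91 ± 1.960×2.1880
Acceptance region: (86.7115, 95.2885)
Under H₁ (μ = 96): z_high = (95.2885 - 96)/2.1880 = -0.3252, z_low = (86.7115 - 96)/2.1880 = -4.2452
β = P(not reject | H₁) = Φ(-0.3252) - Φ(-4.2452) ≈ 0.3725

Answer: β ≈ 0.3725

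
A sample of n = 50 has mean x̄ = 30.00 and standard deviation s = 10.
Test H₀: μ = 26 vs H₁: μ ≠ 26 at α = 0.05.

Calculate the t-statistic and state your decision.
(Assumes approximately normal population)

df = n - 1 = 49
SE = s/√n = 10/√50 = 1.4142
t = (x̄ - μ₀)/SE = (30.00 - 26)/1.4142 = 2.8285
Critical value: t_{0.025,49} = ±2.010
p-value ≈ 0.0068
Decision: reject H₀

Answer: t = 2.8285, reject H₀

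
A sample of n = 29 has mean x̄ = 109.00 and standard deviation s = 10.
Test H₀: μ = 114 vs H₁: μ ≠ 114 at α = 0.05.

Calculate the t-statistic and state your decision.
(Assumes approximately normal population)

Answer: t = -2.6925, reject H₀

Derivation:
df = n - 1 = 28
SE = s/√n = 10/√29 = 1.8570
t = (x̄ - μ₀)/SE = (109.00 - 114)/1.8570 = -2.6925
Critical value: t_{0.025,28} = ±2.048
p-value ≈ 0.0118
Decision: reject H₀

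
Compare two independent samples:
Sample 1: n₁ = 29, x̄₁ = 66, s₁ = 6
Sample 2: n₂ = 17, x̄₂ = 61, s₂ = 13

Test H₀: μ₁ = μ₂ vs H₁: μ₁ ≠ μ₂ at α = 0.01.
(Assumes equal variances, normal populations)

Pooled variance: s²_p = [28×6² + 16×13²]/(44) = 84.3636
s_p = 9.1850
SE = s_p×√(1/n₁ + 1/n₂) = 9.1850×√(1/29 + 1/17) = 2.8057
t = (x̄₁ - x̄₂)/SE = (66 - 61)/2.8057 = 1.7821
df = 44, t-critical = ±2.692
Decision: fail to reject H₀

Answer: t = 1.7821, fail to reject H₀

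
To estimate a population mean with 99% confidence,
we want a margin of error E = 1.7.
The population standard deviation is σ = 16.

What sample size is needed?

z_0.005 = 2.576
n = (z×σ/E)² = (2.576×16/1.7)²
n = 587.8058
Round up: n = 588

Answer: n = 588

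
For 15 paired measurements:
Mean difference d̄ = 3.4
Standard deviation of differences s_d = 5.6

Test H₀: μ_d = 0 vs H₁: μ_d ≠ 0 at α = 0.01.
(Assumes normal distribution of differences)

df = n - 1 = 14
SE = s_d/√n = 5.6/√15 = 1.4459
t = d̄/SE = 3.4/1.4459 = 2.3515
Critical value: t_{0.005,14} = ±2.977
p-value ≈ 0.0339
Decision: fail to reject H₀

Answer: t = 2.3515, fail to reject H₀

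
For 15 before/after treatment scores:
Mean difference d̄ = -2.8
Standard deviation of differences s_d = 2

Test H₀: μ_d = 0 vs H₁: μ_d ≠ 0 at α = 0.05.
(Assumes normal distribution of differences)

df = n - 1 = 14
SE = s_d/√n = 2/√15 = 0.5164
t = d̄/SE = -2.8/0.5164 = -5.4222
Critical value: t_{0.025,14} = ±2.145
p-value ≈ 0.0001
Decision: reject H₀

Answer: t = -5.4222, reject H₀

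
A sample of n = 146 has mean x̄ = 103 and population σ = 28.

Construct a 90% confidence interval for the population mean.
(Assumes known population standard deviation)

Confidence level: 90%, α = 0.1
z_0.05 = 1.645
SE = σ/√n = 28/√146 = 2.3173
Margin of error = 1.645 × 2.3173 = 3.8120
CI: x̄ ± margin = 103 ± 3.8120
CI: (99.1880, 106.8120)

Answer: (99.1880, 106.8120)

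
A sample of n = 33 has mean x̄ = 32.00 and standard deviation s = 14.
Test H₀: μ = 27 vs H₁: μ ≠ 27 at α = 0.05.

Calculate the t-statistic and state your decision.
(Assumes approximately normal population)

df = n - 1 = 32
SE = s/√n = 14/√33 = 2.4371
t = (x̄ - μ₀)/SE = (32.00 - 27)/2.4371 = 2.0516
Critical value: t_{0.025,32} = ±2.037
p-value ≈ 0.0485
Decision: reject H₀

Answer: t = 2.0516, reject H₀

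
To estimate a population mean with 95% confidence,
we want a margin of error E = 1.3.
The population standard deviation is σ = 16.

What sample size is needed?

Answer: n = 582

Derivation:
z_0.025 = 1.960
n = (z×σ/E)² = (1.960×16/1.3)²
n = 581.9228
Round up: n = 582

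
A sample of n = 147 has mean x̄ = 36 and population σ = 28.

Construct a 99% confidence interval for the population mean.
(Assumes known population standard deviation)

Answer: (30.0510, 41.9490)

Derivation:
Confidence level: 99%, α = 0.01
z_0.005 = 2.576
SE = σ/√n = 28/√147 = 2.3094
Margin of error = 2.576 × 2.3094 = 5.9490
CI: x̄ ± margin = 36 ± 5.9490
CI: (30.0510, 41.9490)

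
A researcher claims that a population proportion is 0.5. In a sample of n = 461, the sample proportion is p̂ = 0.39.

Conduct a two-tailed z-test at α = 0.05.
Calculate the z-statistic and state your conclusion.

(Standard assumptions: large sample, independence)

Answer: z = -4.7237, reject H₀

Derivation:
H₀: p = 0.5, H₁: p ≠ 0.5
Standard error: SE = √(p₀(1-p₀)/n) = √(0.5×0.5/461) = 0.023287
z-statistic: z = (p̂ - p₀)/SE = (0.39 - 0.5)/0.023287 = -4.7237
Critical value: z_0.025 = ±1.960
p-value < 0.0001
Decision: reject H₀ at α = 0.05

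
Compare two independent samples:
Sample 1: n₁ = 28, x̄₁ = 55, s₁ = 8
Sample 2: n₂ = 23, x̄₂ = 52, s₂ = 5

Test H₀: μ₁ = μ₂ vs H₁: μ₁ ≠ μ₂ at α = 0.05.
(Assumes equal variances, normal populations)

Pooled variance: s²_p = [27×8² + 22×5²]/(49) = 46.4898
s_p = 6.8183
SE = s_p×√(1/n₁ + 1/n₂) = 6.8183×√(1/28 + 1/23) = 1.9187
t = (x̄₁ - x̄₂)/SE = (55 - 52)/1.9187 = 1.5636
df = 49, t-critical = ±2.010
Decision: fail to reject H₀

Answer: t = 1.5636, fail to reject H₀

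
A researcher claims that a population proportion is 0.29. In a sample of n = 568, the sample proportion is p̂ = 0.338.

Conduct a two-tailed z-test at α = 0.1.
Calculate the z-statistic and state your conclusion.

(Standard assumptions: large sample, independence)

H₀: p = 0.29, H₁: p ≠ 0.29
Standard error: SE = √(p₀(1-p₀)/n) = √(0.29×0.71/568) = 0.019039
z-statistic: z = (p̂ - p₀)/SE = (0.338 - 0.29)/0.019039 = 2.5211
Critical value: z_0.05 = ±1.645
p-value = 0.0117
Decision: reject H₀ at α = 0.1

Answer: z = 2.5211, reject H₀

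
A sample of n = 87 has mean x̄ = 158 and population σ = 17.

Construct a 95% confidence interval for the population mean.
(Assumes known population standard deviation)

Confidence level: 95%, α = 0.05
z_0.025 = 1.960
SE = σ/√n = 17/√87 = 1.8226
Margin of error = 1.960 × 1.8226 = 3.5723
CI: x̄ ± margin = 158 ± 3.5723
CI: (154.4277, 161.5723)

Answer: (154.4277, 161.5723)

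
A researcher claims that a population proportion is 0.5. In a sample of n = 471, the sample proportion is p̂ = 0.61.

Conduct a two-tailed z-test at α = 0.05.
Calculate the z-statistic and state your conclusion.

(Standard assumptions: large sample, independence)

Answer: z = 4.7745, reject H₀

Derivation:
H₀: p = 0.5, H₁: p ≠ 0.5
Standard error: SE = √(p₀(1-p₀)/n) = √(0.5×0.5/471) = 0.023039
z-statistic: z = (p̂ - p₀)/SE = (0.61 - 0.5)/0.023039 = 4.7745
Critical value: z_0.025 = ±1.960
p-value < 0.0001
Decision: reject H₀ at α = 0.05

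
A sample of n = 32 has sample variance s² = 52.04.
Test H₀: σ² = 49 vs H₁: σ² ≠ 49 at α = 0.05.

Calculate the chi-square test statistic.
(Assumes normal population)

Answer: χ² = 32.9233, fail to reject H₀

Derivation:
df = n - 1 = 31
χ² = (n-1)s²/σ₀² = 31×52.04/49 = 32.9233
Critical values: χ²_{0.975,31} = 17.539, χ²_{0.025,31} = 48.232
Rejection region: χ² < 17.539 or χ² > 48.232
Decision: fail to reject H₀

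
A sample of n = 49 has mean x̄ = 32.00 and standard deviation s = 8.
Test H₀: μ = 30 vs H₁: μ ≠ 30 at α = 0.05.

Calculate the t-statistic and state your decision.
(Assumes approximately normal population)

df = n - 1 = 48
SE = s/√n = 8/√49 = 1.1429
t = (x̄ - μ₀)/SE = (32.00 - 30)/1.1429 = 1.7499
Critical value: t_{0.025,48} = ±2.011
p-value ≈ 0.0865
Decision: fail to reject H₀

Answer: t = 1.7499, fail to reject H₀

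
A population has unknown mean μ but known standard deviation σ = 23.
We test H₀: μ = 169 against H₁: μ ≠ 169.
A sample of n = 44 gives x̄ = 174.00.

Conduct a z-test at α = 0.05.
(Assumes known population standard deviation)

Answer: z = 1.4420, fail to reject H₀

Derivation:
Standard error: SE = σ/√n = 23/√44 = 3.4674
z-statistic: z = (x̄ - μ₀)/SE = (174.00 - 169)/3.4674 = 1.4420
Critical value: ±1.960
p-value = 0.1493
Decision: fail to reject H₀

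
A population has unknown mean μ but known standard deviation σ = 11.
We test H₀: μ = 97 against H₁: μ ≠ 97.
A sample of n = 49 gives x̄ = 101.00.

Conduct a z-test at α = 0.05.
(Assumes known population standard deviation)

Answer: z = 2.5455, reject H₀

Derivation:
Standard error: SE = σ/√n = 11/√49 = 1.5714
z-statistic: z = (x̄ - μ₀)/SE = (101.00 - 97)/1.5714 = 2.5455
Critical value: ±1.960
p-value = 0.0109
Decision: reject H₀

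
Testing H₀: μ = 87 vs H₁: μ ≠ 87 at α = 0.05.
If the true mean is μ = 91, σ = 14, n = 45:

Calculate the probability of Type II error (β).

SE = σ/√n = 14/√45 = 2.0870
Critical values: μ₀ ± z_0.025×SE = 87 ± 1.960×2.0870
Acceptance region: (82.9095, 91.0905)
Under H₁ (μ = 91): z_high = (91.0905 - 91)/2.0870 = 0.0434, z_low = (82.9095 - 91)/2.0870 = -3.8766
β = P(not reject | H₁) = Φ(0.0434) - Φ(-3.8766) ≈ 0.5173

Answer: β ≈ 0.5173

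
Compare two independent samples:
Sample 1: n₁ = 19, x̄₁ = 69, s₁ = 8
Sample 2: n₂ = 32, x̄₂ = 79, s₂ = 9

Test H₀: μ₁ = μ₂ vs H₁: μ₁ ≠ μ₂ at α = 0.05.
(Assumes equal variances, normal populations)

Answer: t = -3.9935, reject H₀

Derivation:
Pooled variance: s²_p = [18×8² + 31×9²]/(49) = 74.7551
s_p = 8.6461
SE = s_p×√(1/n₁ + 1/n₂) = 8.6461×√(1/19 + 1/32) = 2.5041
t = (x̄₁ - x̄₂)/SE = (69 - 79)/2.5041 = -3.9935
df = 49, t-critical = ±2.010
Decision: reject H₀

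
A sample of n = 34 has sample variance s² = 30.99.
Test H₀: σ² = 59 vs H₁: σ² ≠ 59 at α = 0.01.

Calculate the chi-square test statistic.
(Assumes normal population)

Answer: χ² = 17.3334, fail to reject H₀

Derivation:
df = n - 1 = 33
χ² = (n-1)s²/σ₀² = 33×30.99/59 = 17.3334
Critical values: χ²_{0.995,33} = 15.815, χ²_{0.005,33} = 57.648
Rejection region: χ² < 15.815 or χ² > 57.648
Decision: fail to reject H₀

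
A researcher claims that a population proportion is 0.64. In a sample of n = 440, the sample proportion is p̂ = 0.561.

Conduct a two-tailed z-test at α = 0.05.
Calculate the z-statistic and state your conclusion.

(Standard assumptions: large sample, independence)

H₀: p = 0.64, H₁: p ≠ 0.64
Standard error: SE = √(p₀(1-p₀)/n) = √(0.64×0.36/440) = 0.022883
z-statistic: z = (p̂ - p₀)/SE = (0.561 - 0.64)/0.022883 = -3.4523
Critical value: z_0.025 = ±1.960
p-value = 0.0006
Decision: reject H₀ at α = 0.05

Answer: z = -3.4523, reject H₀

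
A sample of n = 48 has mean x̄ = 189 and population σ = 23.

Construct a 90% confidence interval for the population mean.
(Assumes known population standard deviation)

Answer: (183.5389, 194.4611)

Derivation:
Confidence level: 90%, α = 0.1
z_0.05 = 1.645
SE = σ/√n = 23/√48 = 3.3198
Margin of error = 1.645 × 3.3198 = 5.4611
CI: x̄ ± margin = 189 ± 5.4611
CI: (183.5389, 194.4611)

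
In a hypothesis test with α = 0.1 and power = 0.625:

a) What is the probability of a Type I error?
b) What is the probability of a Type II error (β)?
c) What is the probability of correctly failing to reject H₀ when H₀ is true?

a) Type I error probability = α = 0.1
b) Power = P(reject H₀ | H₁ true) = 1 - β = 0.625, so Type II error probability = β = 1 - Power = 0.375
c) P(fail to reject H₀ | H₀ true) = 1 - α = 0.9

Answer: a) 0.1, b) 0.375, c) 0.9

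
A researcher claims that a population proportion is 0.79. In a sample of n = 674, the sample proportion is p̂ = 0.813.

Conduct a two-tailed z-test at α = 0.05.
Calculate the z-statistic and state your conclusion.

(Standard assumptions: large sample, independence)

H₀: p = 0.79, H₁: p ≠ 0.79
Standard error: SE = √(p₀(1-p₀)/n) = √(0.79×0.21/674) = 0.015689
z-statistic: z = (p̂ - p₀)/SE = (0.813 - 0.79)/0.015689 = 1.4660
Critical value: z_0.025 = ±1.960
p-value = 0.1426
Decision: fail to reject H₀ at α = 0.05

Answer: z = 1.4660, fail to reject H₀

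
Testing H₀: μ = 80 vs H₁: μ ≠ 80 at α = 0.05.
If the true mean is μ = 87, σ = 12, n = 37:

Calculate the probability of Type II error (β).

Answer: β ≈ 0.0561

Derivation:
SE = σ/√n = 12/√37 = 1.9728
Critical values: μ₀ ± z_0.025×SE = 80 ± 1.960×1.9728
Acceptance region: (76.1333, 83.8667)
Under H₁ (μ = 87): z_high = (83.8667 - 87)/1.9728 = -1.5883, z_low = (76.1333 - 87)/1.9728 = -5.5083
β = P(not reject | H₁) = Φ(-1.5883) - Φ(-5.5083) ≈ 0.0561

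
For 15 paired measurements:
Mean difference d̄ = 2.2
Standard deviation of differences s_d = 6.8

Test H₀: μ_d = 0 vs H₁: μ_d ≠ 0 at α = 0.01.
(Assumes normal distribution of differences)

Answer: t = 1.2530, fail to reject H₀

Derivation:
df = n - 1 = 14
SE = s_d/√n = 6.8/√15 = 1.7558
t = d̄/SE = 2.2/1.7558 = 1.2530
Critical value: t_{0.005,14} = ±2.977
p-value ≈ 0.2307
Decision: fail to reject H₀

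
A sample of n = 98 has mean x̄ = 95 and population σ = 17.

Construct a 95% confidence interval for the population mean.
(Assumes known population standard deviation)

Answer: (91.6341, 98.3659)

Derivation:
Confidence level: 95%, α = 0.05
z_0.025 = 1.960
SE = σ/√n = 17/√98 = 1.7173
Margin of error = 1.960 × 1.7173 = 3.3659
CI: x̄ ± margin = 95 ± 3.3659
CI: (91.6341, 98.3659)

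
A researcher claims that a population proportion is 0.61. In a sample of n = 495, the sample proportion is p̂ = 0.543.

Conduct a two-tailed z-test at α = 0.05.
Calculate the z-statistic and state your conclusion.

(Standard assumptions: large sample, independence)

Answer: z = -3.0562, reject H₀

Derivation:
H₀: p = 0.61, H₁: p ≠ 0.61
Standard error: SE = √(p₀(1-p₀)/n) = √(0.61×0.39/495) = 0.021923
z-statistic: z = (p̂ - p₀)/SE = (0.543 - 0.61)/0.021923 = -3.0562
Critical value: z_0.025 = ±1.960
p-value = 0.0022
Decision: reject H₀ at α = 0.05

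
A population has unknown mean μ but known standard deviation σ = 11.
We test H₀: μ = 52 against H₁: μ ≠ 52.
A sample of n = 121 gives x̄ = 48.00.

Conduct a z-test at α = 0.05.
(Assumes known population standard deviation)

Answer: z = -4.0000, reject H₀

Derivation:
Standard error: SE = σ/√n = 11/√121 = 1.0000
z-statistic: z = (x̄ - μ₀)/SE = (48.00 - 52)/1.0000 = -4.0000
Critical value: ±1.960
p-value = 0.0001
Decision: reject H₀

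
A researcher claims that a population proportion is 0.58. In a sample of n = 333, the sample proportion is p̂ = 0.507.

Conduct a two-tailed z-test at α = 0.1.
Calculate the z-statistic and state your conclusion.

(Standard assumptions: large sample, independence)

Answer: z = -2.6990, reject H₀

Derivation:
H₀: p = 0.58, H₁: p ≠ 0.58
Standard error: SE = √(p₀(1-p₀)/n) = √(0.58×0.42/333) = 0.027047
z-statistic: z = (p̂ - p₀)/SE = (0.507 - 0.58)/0.027047 = -2.6990
Critical value: z_0.05 = ±1.645
p-value = 0.0070
Decision: reject H₀ at α = 0.1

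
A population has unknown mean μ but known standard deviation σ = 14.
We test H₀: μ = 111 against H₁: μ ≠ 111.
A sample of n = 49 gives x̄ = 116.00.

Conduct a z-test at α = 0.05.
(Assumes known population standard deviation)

Standard error: SE = σ/√n = 14/√49 = 2.0000
z-statistic: z = (x̄ - μ₀)/SE = (116.00 - 111)/2.0000 = 2.5000
Critical value: ±1.960
p-value = 0.0124
Decision: reject H₀

Answer: z = 2.5000, reject H₀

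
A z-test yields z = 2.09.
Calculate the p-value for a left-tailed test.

Answer: p-value ≈ 0.9817

Derivation:
For z = 2.09:
p = P(Z < 2.09) = Φ(2.09) = 0.9817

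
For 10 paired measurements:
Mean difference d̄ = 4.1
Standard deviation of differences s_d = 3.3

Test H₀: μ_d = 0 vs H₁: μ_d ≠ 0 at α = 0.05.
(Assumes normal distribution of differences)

Answer: t = 3.9287, reject H₀

Derivation:
df = n - 1 = 9
SE = s_d/√n = 3.3/√10 = 1.0436
t = d̄/SE = 4.1/1.0436 = 3.9287
Critical value: t_{0.025,9} = ±2.262
p-value ≈ 0.0035
Decision: reject H₀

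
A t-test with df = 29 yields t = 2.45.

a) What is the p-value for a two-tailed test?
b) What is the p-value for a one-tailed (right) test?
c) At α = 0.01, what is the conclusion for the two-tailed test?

Answer: a) 0.0206, b) 0.0103, c) fail to reject H₀

Derivation:
Using t-distribution with df = 29:
a) Two-tailed: p = 2×P(T > 2.45) = 0.0206
b) One-tailed: p = P(T > 2.45) = 0.0103
c) 0.0206 ≥ 0.01, fail to reject H₀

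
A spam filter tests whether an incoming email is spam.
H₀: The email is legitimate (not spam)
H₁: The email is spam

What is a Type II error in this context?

Answer: Letting a spam email through to the inbox

Derivation:
Type I error: rejecting H₀ when it is actually true (false positive).
Type II error: failing to reject H₀ when H₁ is actually true (false negative).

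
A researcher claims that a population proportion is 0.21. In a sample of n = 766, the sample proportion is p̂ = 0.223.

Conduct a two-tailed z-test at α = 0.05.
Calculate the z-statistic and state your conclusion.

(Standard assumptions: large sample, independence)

Answer: z = 0.8833, fail to reject H₀

Derivation:
H₀: p = 0.21, H₁: p ≠ 0.21
Standard error: SE = √(p₀(1-p₀)/n) = √(0.21×0.79/766) = 0.014717
z-statistic: z = (p̂ - p₀)/SE = (0.223 - 0.21)/0.014717 = 0.8833
Critical value: z_0.025 = ±1.960
p-value = 0.3771
Decision: fail to reject H₀ at α = 0.05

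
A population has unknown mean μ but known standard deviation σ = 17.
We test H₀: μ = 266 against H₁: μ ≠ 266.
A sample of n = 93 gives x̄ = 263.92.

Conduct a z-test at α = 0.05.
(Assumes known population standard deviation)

Answer: z = -1.1799, fail to reject H₀

Derivation:
Standard error: SE = σ/√n = 17/√93 = 1.7628
z-statistic: z = (x̄ - μ₀)/SE = (263.92 - 266)/1.7628 = -1.1799
Critical value: ±1.960
p-value = 0.2380
Decision: fail to reject H₀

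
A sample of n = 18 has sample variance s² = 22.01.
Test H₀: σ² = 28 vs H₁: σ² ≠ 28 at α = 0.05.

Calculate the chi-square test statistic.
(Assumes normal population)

Answer: χ² = 13.3632, fail to reject H₀

Derivation:
df = n - 1 = 17
χ² = (n-1)s²/σ₀² = 17×22.01/28 = 13.3632
Critical values: χ²_{0.975,17} = 7.564, χ²_{0.025,17} = 30.191
Rejection region: χ² < 7.564 or χ² > 30.191
Decision: fail to reject H₀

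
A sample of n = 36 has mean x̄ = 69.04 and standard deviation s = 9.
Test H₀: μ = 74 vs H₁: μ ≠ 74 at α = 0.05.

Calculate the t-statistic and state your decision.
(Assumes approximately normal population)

Answer: t = -3.3067, reject H₀

Derivation:
df = n - 1 = 35
SE = s/√n = 9/√36 = 1.5000
t = (x̄ - μ₀)/SE = (69.04 - 74)/1.5000 = -3.3067
Critical value: t_{0.025,35} = ±2.030
p-value ≈ 0.0022
Decision: reject H₀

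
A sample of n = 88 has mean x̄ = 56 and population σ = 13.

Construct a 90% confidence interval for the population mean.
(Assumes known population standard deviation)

Confidence level: 90%, α = 0.1
z_0.05 = 1.645
SE = σ/√n = 13/√88 = 1.3858
Margin of error = 1.645 × 1.3858 = 2.2796
CI: x̄ ± margin = 56 ± 2.2796
CI: (53.7204, 58.2796)

Answer: (53.7204, 58.2796)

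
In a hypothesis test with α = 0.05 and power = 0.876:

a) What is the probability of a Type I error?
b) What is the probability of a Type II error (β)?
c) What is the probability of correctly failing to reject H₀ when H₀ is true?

Answer: a) 0.05, b) 0.124, c) 0.95

Derivation:
a) Type I error probability = α = 0.05
b) Power = P(reject H₀ | H₁ true) = 1 - β = 0.876, so Type II error probability = β = 1 - Power = 0.124
c) P(fail to reject H₀ | H₀ true) = 1 - α = 0.95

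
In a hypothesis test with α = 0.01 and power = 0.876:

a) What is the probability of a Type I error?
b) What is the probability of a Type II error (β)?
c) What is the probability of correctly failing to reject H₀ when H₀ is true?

Answer: a) 0.01, b) 0.124, c) 0.99

Derivation:
a) Type I error probability = α = 0.01
b) Power = P(reject H₀ | H₁ true) = 1 - β = 0.876, so Type II error probability = β = 1 - Power = 0.124
c) P(fail to reject H₀ | H₀ true) = 1 - α = 0.99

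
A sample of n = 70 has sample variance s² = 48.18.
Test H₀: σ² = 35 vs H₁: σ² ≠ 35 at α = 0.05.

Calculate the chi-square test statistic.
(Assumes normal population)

Answer: χ² = 94.9834, reject H₀

Derivation:
df = n - 1 = 69
χ² = (n-1)s²/σ₀² = 69×48.18/35 = 94.9834
Critical values: χ²_{0.975,69} = 47.924, χ²_{0.025,69} = 93.856
Rejection region: χ² < 47.924 or χ² > 93.856
Decision: reject H₀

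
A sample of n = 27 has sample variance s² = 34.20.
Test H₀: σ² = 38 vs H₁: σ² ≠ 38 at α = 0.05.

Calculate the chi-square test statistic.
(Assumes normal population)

df = n - 1 = 26
χ² = (n-1)s²/σ₀² = 26×34.20/38 = 23.4000
Critical values: χ²_{0.975,26} = 13.844, χ²_{0.025,26} = 41.923
Rejection region: χ² < 13.844 or χ² > 41.923
Decision: fail to reject H₀

Answer: χ² = 23.4000, fail to reject H₀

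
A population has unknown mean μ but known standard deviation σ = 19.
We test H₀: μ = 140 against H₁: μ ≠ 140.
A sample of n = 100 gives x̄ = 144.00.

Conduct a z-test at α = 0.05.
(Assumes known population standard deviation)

Answer: z = 2.1053, reject H₀

Derivation:
Standard error: SE = σ/√n = 19/√100 = 1.9000
z-statistic: z = (x̄ - μ₀)/SE = (144.00 - 140)/1.9000 = 2.1053
Critical value: ±1.960
p-value = 0.0353
Decision: reject H₀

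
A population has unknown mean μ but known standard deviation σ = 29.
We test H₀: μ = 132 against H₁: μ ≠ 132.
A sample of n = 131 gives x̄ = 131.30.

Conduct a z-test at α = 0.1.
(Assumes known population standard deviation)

Answer: z = -0.2763, fail to reject H₀

Derivation:
Standard error: SE = σ/√n = 29/√131 = 2.5337
z-statistic: z = (x̄ - μ₀)/SE = (131.30 - 132)/2.5337 = -0.2763
Critical value: ±1.645
p-value = 0.7823
Decision: fail to reject H₀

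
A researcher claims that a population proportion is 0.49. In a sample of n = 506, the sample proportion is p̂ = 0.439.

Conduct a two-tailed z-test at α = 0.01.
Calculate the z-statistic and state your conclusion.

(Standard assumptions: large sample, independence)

Answer: z = -2.2949, fail to reject H₀

Derivation:
H₀: p = 0.49, H₁: p ≠ 0.49
Standard error: SE = √(p₀(1-p₀)/n) = √(0.49×0.51/506) = 0.022223
z-statistic: z = (p̂ - p₀)/SE = (0.439 - 0.49)/0.022223 = -2.2949
Critical value: z_0.005 = ±2.576
p-value = 0.0217
Decision: fail to reject H₀ at α = 0.01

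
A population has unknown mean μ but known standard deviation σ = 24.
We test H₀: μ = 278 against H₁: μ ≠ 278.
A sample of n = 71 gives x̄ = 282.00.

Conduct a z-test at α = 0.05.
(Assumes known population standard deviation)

Standard error: SE = σ/√n = 24/√71 = 2.8483
z-statistic: z = (x̄ - μ₀)/SE = (282.00 - 278)/2.8483 = 1.4043
Critical value: ±1.960
p-value = 0.1602
Decision: fail to reject H₀

Answer: z = 1.4043, fail to reject H₀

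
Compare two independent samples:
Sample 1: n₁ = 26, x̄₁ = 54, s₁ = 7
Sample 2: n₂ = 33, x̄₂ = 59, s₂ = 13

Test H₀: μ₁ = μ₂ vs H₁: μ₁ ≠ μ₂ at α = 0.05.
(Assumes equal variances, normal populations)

Answer: t = -1.7675, fail to reject H₀

Derivation:
Pooled variance: s²_p = [25×7² + 32×13²]/(57) = 116.3684
s_p = 10.7874
SE = s_p×√(1/n₁ + 1/n₂) = 10.7874×√(1/26 + 1/33) = 2.8288
t = (x̄₁ - x̄₂)/SE = (54 - 59)/2.8288 = -1.7675
df = 57, t-critical = ±2.002
Decision: fail to reject H₀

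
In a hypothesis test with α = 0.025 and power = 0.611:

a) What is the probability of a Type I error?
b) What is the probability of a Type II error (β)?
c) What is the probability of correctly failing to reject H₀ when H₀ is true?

Answer: a) 0.025, b) 0.389, c) 0.975

Derivation:
a) Type I error probability = α = 0.025
b) Power = P(reject H₀ | H₁ true) = 1 - β = 0.611, so Type II error probability = β = 1 - Power = 0.389
c) P(fail to reject H₀ | H₀ true) = 1 - α = 0.975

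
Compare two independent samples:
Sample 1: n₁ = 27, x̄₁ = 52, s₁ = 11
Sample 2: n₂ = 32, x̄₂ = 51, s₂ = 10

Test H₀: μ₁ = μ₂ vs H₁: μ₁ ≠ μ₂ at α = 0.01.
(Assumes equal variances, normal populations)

Pooled variance: s²_p = [26×11² + 31×10²]/(57) = 109.5789
s_p = 10.4680
SE = s_p×√(1/n₁ + 1/n₂) = 10.4680×√(1/27 + 1/32) = 2.7355
t = (x̄₁ - x̄₂)/SE = (52 - 51)/2.7355 = 0.3656
df = 57, t-critical = ±2.665
Decision: fail to reject H₀

Answer: t = 0.3656, fail to reject H₀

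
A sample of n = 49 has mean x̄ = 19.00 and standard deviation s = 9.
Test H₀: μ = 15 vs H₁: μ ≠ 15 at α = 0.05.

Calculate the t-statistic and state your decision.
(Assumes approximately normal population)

df = n - 1 = 48
SE = s/√n = 9/√49 = 1.2857
t = (x̄ - μ₀)/SE = (19.00 - 15)/1.2857 = 3.1111
Critical value: t_{0.025,48} = ±2.011
p-value ≈ 0.0031
Decision: reject H₀

Answer: t = 3.1111, reject H₀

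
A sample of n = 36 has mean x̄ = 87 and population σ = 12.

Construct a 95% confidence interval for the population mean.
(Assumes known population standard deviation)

Confidence level: 95%, α = 0.05
z_0.025 = 1.960
SE = σ/√n = 12/√36 = 2.0000
Margin of error = 1.960 × 2.0000 = 3.9200
CI: x̄ ± margin = 87 ± 3.9200
CI: (83.0800, 90.9200)

Answer: (83.0800, 90.9200)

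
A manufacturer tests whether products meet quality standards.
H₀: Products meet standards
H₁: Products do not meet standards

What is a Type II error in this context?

Type I error (α): Rejecting H₀ when H₀ is true
Type II error (β): Failing to reject H₀ when H₁ is true

Answer: Accepting products as meeting standards when they don't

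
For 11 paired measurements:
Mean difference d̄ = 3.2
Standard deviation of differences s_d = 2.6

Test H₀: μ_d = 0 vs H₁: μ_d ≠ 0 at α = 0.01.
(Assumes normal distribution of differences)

df = n - 1 = 10
SE = s_d/√n = 2.6/√11 = 0.7839
t = d̄/SE = 3.2/0.7839 = 4.0822
Critical value: t_{0.005,10} = ±3.169
p-value ≈ 0.0022
Decision: reject H₀

Answer: t = 4.0822, reject H₀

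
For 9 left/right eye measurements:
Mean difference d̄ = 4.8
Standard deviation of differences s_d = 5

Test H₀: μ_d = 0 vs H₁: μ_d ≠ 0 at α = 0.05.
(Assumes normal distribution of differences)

Answer: t = 2.8799, reject H₀

Derivation:
df = n - 1 = 8
SE = s_d/√n = 5/√9 = 1.6667
t = d̄/SE = 4.8/1.6667 = 2.8799
Critical value: t_{0.025,8} = ±2.306
p-value ≈ 0.0205
Decision: reject H₀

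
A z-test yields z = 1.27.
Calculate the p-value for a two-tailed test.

For z = 1.27:
p = 2×P(Z > |1.27|) = 2×(1 - Φ(1.27)) = 0.2041

Answer: p-value ≈ 0.2041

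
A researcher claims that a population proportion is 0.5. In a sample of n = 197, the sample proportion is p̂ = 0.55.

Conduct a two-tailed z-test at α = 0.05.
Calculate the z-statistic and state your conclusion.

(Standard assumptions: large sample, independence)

Answer: z = 1.4035, fail to reject H₀

Derivation:
H₀: p = 0.5, H₁: p ≠ 0.5
Standard error: SE = √(p₀(1-p₀)/n) = √(0.5×0.5/197) = 0.035624
z-statistic: z = (p̂ - p₀)/SE = (0.55 - 0.5)/0.035624 = 1.4035
Critical value: z_0.025 = ±1.960
p-value = 0.1605
Decision: fail to reject H₀ at α = 0.05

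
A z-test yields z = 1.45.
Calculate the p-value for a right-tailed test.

Answer: p-value ≈ 0.0735

Derivation:
For z = 1.45:
p = P(Z > 1.45) = 1 - Φ(1.45) = 0.0735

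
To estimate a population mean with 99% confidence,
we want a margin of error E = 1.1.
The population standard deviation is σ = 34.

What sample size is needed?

Answer: n = 6340

Derivation:
z_0.005 = 2.576
n = (z×σ/E)² = (2.576×34/1.1)²
n = 6339.6339
Round up: n = 6340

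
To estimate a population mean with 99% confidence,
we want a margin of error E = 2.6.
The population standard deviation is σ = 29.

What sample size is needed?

Answer: n = 826

Derivation:
z_0.005 = 2.576
n = (z×σ/E)² = (2.576×29/2.6)²
n = 825.5455
Round up: n = 826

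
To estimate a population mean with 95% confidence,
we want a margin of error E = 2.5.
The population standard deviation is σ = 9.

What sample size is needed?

z_0.025 = 1.960
n = (z×σ/E)² = (1.960×9/2.5)²
n = 49.7871
Round up: n = 50

Answer: n = 50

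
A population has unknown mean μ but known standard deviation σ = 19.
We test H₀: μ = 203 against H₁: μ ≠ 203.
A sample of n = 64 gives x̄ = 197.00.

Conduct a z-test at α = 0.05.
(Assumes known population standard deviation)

Standard error: SE = σ/√n = 19/√64 = 2.3750
z-statistic: z = (x̄ - μ₀)/SE = (197.00 - 203)/2.3750 = -2.5263
Critical value: ±1.960
p-value = 0.0115
Decision: reject H₀

Answer: z = -2.5263, reject H₀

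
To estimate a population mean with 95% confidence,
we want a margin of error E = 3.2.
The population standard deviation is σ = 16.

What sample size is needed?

Answer: n = 97

Derivation:
z_0.025 = 1.960
n = (z×σ/E)² = (1.960×16/3.2)²
n = 96.0400
Round up: n = 97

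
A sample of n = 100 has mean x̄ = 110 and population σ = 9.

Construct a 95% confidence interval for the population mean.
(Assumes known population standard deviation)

Answer: (108.2360, 111.7640)

Derivation:
Confidence level: 95%, α = 0.05
z_0.025 = 1.960
SE = σ/√n = 9/√100 = 0.9000
Margin of error = 1.960 × 0.9000 = 1.7640
CI: x̄ ± margin = 110 ± 1.7640
CI: (108.2360, 111.7640)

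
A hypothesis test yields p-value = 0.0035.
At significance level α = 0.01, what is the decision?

Compare p-value to α:
0.0035 < 0.01
Decision: reject H₀

Answer: reject H₀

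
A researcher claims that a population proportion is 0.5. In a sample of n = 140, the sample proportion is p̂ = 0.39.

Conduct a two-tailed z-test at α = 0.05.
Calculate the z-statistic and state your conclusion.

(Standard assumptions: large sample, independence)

H₀: p = 0.5, H₁: p ≠ 0.5
Standard error: SE = √(p₀(1-p₀)/n) = √(0.5×0.5/140) = 0.042258
z-statistic: z = (p̂ - p₀)/SE = (0.39 - 0.5)/0.042258 = -2.6031
Critical value: z_0.025 = ±1.960
p-value = 0.0092
Decision: reject H₀ at α = 0.05

Answer: z = -2.6031, reject H₀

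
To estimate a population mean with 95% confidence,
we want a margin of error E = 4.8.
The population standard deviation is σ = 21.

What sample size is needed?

z_0.025 = 1.960
n = (z×σ/E)² = (1.960×21/4.8)²
n = 73.5306
Round up: n = 74

Answer: n = 74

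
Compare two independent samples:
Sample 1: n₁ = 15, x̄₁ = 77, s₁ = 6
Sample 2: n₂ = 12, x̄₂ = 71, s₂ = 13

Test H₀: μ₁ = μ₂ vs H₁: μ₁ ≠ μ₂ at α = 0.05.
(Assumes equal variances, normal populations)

Answer: t = 1.5935, fail to reject H₀

Derivation:
Pooled variance: s²_p = [14×6² + 11×13²]/(25) = 94.5200
s_p = 9.7221
SE = s_p×√(1/n₁ + 1/n₂) = 9.7221×√(1/15 + 1/12) = 3.7654
t = (x̄₁ - x̄₂)/SE = (77 - 71)/3.7654 = 1.5935
df = 25, t-critical = ±2.060
Decision: fail to reject H₀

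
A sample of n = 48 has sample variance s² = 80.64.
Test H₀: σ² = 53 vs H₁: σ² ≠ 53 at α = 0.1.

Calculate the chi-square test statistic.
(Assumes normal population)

Answer: χ² = 71.5109, reject H₀

Derivation:
df = n - 1 = 47
χ² = (n-1)s²/σ₀² = 47×80.64/53 = 71.5109
Critical values: χ²_{0.95,47} = 32.268, χ²_{0.05,47} = 64.001
Rejection region: χ² < 32.268 or χ² > 64.001
Decision: reject H₀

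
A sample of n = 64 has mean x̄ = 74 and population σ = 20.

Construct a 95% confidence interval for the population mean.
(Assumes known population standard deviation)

Answer: (69.1000, 78.9000)

Derivation:
Confidence level: 95%, α = 0.05
z_0.025 = 1.960
SE = σ/√n = 20/√64 = 2.5000
Margin of error = 1.960 × 2.5000 = 4.9000
CI: x̄ ± margin = 74 ± 4.9000
CI: (69.1000, 78.9000)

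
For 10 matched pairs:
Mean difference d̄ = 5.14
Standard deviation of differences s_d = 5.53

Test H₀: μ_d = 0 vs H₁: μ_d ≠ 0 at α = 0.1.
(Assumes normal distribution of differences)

Answer: t = 2.9393, reject H₀

Derivation:
df = n - 1 = 9
SE = s_d/√n = 5.53/√10 = 1.7487
t = d̄/SE = 5.14/1.7487 = 2.9393
Critical value: t_{0.05,9} = ±1.833
p-value ≈ 0.0165
Decision: reject H₀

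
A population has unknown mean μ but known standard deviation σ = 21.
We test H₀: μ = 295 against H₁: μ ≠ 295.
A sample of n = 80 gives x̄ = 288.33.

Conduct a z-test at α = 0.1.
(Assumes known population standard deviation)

Answer: z = -2.8408, reject H₀

Derivation:
Standard error: SE = σ/√n = 21/√80 = 2.3479
z-statistic: z = (x̄ - μ₀)/SE = (288.33 - 295)/2.3479 = -2.8408
Critical value: ±1.645
p-value = 0.0045
Decision: reject H₀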